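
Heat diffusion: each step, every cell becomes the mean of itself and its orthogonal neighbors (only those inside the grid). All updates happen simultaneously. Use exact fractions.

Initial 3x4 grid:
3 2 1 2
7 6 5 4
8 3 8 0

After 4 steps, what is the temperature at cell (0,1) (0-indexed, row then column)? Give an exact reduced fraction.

Answer: 4519/1125

Derivation:
Step 1: cell (0,1) = 3
Step 2: cell (0,1) = 141/40
Step 3: cell (0,1) = 299/75
Step 4: cell (0,1) = 4519/1125
Full grid after step 4:
  48409/10800 4519/1125 96421/27000 415393/129600
  350131/72000 91511/20000 1397173/360000 3095177/864000
  114143/21600 352091/72000 315331/72000 55627/14400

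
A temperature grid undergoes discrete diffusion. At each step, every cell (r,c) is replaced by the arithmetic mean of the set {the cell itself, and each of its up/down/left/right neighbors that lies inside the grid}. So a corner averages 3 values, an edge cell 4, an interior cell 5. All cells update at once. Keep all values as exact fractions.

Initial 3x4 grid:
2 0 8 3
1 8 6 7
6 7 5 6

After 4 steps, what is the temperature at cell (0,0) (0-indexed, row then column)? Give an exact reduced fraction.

Answer: 174763/43200

Derivation:
Step 1: cell (0,0) = 1
Step 2: cell (0,0) = 13/4
Step 3: cell (0,0) = 311/90
Step 4: cell (0,0) = 174763/43200
Full grid after step 4:
  174763/43200 312313/72000 123131/24000 19319/3600
  3695971/864000 1767479/360000 53189/10000 827251/144000
  628739/129600 139133/27000 8641/1500 125639/21600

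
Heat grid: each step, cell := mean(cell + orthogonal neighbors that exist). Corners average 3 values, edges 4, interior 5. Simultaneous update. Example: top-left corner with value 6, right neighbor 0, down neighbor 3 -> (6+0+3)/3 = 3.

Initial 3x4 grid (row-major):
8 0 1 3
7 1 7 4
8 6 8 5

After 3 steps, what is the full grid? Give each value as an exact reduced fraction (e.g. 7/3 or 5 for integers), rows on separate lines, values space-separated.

After step 1:
  5 5/2 11/4 8/3
  6 21/5 21/5 19/4
  7 23/4 13/2 17/3
After step 2:
  9/2 289/80 727/240 61/18
  111/20 453/100 112/25 1037/240
  25/4 469/80 1327/240 203/36
After step 3:
  1093/240 9403/2400 26119/7200 1933/540
  2083/400 4807/1000 26267/6000 64183/14400
  471/80 13303/2400 38719/7200 697/135

Answer: 1093/240 9403/2400 26119/7200 1933/540
2083/400 4807/1000 26267/6000 64183/14400
471/80 13303/2400 38719/7200 697/135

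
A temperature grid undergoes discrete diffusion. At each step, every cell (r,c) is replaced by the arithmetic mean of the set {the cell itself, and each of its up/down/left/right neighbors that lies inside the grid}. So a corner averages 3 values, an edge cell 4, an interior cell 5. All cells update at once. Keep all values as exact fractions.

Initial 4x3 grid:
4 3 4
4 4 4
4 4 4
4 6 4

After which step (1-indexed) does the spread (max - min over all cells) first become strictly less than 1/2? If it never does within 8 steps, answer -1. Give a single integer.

Step 1: max=14/3, min=11/3, spread=1
Step 2: max=547/120, min=893/240, spread=67/80
Step 3: max=4757/1080, min=8203/2160, spread=437/720
Step 4: max=1881643/432000, min=3314021/864000, spread=29951/57600
Step 5: max=16676813/3888000, min=30252211/7776000, spread=206761/518400
  -> spread < 1/2 first at step 5
Step 6: max=6629282323/1555200000, min=12176257421/3110400000, spread=14430763/41472000
Step 7: max=394542752657/93312000000, min=736640214439/186624000000, spread=139854109/497664000
Step 8: max=23550774917563/5598720000000, min=44433596000501/11197440000000, spread=7114543559/29859840000

Answer: 5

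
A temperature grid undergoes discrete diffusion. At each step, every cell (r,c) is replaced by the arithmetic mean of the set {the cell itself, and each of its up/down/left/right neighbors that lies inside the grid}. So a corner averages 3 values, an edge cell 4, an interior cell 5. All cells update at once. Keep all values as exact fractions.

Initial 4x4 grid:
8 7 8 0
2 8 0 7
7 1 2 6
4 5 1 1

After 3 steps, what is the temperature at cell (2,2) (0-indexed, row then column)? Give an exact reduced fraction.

Step 1: cell (2,2) = 2
Step 2: cell (2,2) = 357/100
Step 3: cell (2,2) = 18931/6000
Full grid after step 3:
  11881/2160 10153/1800 2713/600 73/16
  39007/7200 5327/1200 8887/2000 8887/2400
  30287/7200 5029/1200 18931/6000 24901/7200
  9011/2160 11971/3600 11423/3600 1205/432

Answer: 18931/6000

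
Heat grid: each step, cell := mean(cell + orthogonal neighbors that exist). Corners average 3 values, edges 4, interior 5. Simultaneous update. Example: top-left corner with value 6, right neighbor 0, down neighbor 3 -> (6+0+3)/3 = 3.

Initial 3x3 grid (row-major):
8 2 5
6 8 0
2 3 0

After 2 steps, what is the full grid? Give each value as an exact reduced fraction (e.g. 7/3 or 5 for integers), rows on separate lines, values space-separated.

Answer: 205/36 1033/240 34/9
47/10 441/100 623/240
155/36 703/240 5/2

Derivation:
After step 1:
  16/3 23/4 7/3
  6 19/5 13/4
  11/3 13/4 1
After step 2:
  205/36 1033/240 34/9
  47/10 441/100 623/240
  155/36 703/240 5/2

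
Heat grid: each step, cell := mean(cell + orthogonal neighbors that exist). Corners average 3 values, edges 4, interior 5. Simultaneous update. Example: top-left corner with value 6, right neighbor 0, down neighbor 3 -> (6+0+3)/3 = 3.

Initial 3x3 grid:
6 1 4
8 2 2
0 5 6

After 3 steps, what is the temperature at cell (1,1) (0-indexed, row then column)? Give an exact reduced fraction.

Answer: 931/250

Derivation:
Step 1: cell (1,1) = 18/5
Step 2: cell (1,1) = 88/25
Step 3: cell (1,1) = 931/250
Full grid after step 3:
  949/240 51037/14400 7211/2160
  883/225 931/250 24631/7200
  8621/2160 53837/14400 7931/2160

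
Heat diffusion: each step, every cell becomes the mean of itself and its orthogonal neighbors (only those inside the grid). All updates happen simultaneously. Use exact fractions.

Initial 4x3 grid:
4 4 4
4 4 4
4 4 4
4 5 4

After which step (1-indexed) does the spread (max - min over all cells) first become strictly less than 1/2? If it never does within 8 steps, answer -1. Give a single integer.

Step 1: max=13/3, min=4, spread=1/3
  -> spread < 1/2 first at step 1
Step 2: max=1027/240, min=4, spread=67/240
Step 3: max=9077/2160, min=4, spread=437/2160
Step 4: max=3613531/864000, min=4009/1000, spread=29951/172800
Step 5: max=32319821/7776000, min=13579/3375, spread=206761/1555200
Step 6: max=12897795571/3110400000, min=21765671/5400000, spread=14430763/124416000
Step 7: max=771603741689/186624000000, min=1745652727/432000000, spread=139854109/1492992000
Step 8: max=46212231890251/11197440000000, min=157371228977/38880000000, spread=7114543559/89579520000

Answer: 1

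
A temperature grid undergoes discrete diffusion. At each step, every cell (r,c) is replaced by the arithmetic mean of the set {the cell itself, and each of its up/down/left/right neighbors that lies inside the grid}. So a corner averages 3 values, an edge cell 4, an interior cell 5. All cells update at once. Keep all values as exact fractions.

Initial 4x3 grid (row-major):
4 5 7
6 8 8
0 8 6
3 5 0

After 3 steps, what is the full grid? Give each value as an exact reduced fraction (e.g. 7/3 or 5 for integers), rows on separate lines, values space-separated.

After step 1:
  5 6 20/3
  9/2 7 29/4
  17/4 27/5 11/2
  8/3 4 11/3
After step 2:
  31/6 37/6 239/36
  83/16 603/100 317/48
  1009/240 523/100 1309/240
  131/36 59/15 79/18
After step 3:
  793/144 10801/1800 2795/432
  12353/2400 17531/3000 44509/7200
  32869/7200 14911/3000 39019/7200
  8479/2160 967/225 9919/2160

Answer: 793/144 10801/1800 2795/432
12353/2400 17531/3000 44509/7200
32869/7200 14911/3000 39019/7200
8479/2160 967/225 9919/2160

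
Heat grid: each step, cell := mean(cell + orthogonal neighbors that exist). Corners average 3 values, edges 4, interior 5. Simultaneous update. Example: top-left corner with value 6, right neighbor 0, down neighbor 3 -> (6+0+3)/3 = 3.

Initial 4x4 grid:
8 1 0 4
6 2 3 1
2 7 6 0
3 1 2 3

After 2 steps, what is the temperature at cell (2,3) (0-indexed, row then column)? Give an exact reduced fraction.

Answer: 293/120

Derivation:
Step 1: cell (2,3) = 5/2
Step 2: cell (2,3) = 293/120
Full grid after step 2:
  49/12 271/80 529/240 17/9
  89/20 341/100 69/25 257/120
  73/20 15/4 151/50 293/120
  13/4 237/80 691/240 43/18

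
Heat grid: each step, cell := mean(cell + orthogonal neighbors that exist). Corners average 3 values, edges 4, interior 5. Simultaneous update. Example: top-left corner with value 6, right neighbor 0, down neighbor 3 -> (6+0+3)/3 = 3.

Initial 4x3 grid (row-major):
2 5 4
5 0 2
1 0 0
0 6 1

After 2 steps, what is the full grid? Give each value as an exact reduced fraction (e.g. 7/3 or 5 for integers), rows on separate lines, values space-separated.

Answer: 35/12 769/240 95/36
99/40 201/100 499/240
217/120 39/25 359/240
67/36 469/240 29/18

Derivation:
After step 1:
  4 11/4 11/3
  2 12/5 3/2
  3/2 7/5 3/4
  7/3 7/4 7/3
After step 2:
  35/12 769/240 95/36
  99/40 201/100 499/240
  217/120 39/25 359/240
  67/36 469/240 29/18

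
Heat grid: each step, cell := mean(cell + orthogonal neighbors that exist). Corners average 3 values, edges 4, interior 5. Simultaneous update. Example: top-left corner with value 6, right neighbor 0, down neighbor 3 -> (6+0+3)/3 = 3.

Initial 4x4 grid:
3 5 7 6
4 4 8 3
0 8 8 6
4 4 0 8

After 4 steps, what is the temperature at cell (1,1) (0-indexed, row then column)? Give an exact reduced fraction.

Step 1: cell (1,1) = 29/5
Step 2: cell (1,1) = 241/50
Step 3: cell (1,1) = 503/100
Step 4: cell (1,1) = 9073/1875
Full grid after step 4:
  12049/2700 14419/2880 1185257/216000 374063/64800
  21083/4800 9073/1875 992741/180000 307943/54000
  177923/43200 845203/180000 117917/22500 299263/54000
  262681/64800 47819/10800 271153/54000 10724/2025

Answer: 9073/1875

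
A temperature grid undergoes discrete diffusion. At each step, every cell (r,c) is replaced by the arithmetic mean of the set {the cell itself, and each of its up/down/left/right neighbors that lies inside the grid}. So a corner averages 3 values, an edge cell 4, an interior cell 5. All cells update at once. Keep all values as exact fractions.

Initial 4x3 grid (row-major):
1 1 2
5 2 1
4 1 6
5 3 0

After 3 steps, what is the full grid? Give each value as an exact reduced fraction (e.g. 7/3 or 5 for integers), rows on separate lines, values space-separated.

After step 1:
  7/3 3/2 4/3
  3 2 11/4
  15/4 16/5 2
  4 9/4 3
After step 2:
  41/18 43/24 67/36
  133/48 249/100 97/48
  279/80 66/25 219/80
  10/3 249/80 29/12
After step 3:
  985/432 15157/7200 817/432
  19847/7200 1757/750 16397/7200
  7339/2400 5787/2000 1963/800
  149/45 4601/1600 124/45

Answer: 985/432 15157/7200 817/432
19847/7200 1757/750 16397/7200
7339/2400 5787/2000 1963/800
149/45 4601/1600 124/45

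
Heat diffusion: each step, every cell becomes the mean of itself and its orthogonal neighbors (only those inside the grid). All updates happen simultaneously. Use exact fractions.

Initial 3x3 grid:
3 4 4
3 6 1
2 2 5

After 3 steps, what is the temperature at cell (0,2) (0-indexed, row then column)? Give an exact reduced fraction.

Step 1: cell (0,2) = 3
Step 2: cell (0,2) = 15/4
Step 3: cell (0,2) = 833/240
Full grid after step 3:
  7367/2160 52669/14400 833/240
  24697/7200 9889/3000 12761/3600
  6677/2160 16073/4800 6967/2160

Answer: 833/240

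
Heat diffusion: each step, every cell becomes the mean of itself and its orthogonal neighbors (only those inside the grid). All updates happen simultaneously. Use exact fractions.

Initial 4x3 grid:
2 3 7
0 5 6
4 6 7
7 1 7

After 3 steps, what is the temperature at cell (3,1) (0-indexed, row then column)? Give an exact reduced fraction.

Answer: 23659/4800

Derivation:
Step 1: cell (3,1) = 21/4
Step 2: cell (3,1) = 377/80
Step 3: cell (3,1) = 23659/4800
Full grid after step 3:
  1421/432 19619/4800 263/54
  12893/3600 2179/500 37361/7200
  2473/600 2349/500 12967/2400
  1049/240 23659/4800 953/180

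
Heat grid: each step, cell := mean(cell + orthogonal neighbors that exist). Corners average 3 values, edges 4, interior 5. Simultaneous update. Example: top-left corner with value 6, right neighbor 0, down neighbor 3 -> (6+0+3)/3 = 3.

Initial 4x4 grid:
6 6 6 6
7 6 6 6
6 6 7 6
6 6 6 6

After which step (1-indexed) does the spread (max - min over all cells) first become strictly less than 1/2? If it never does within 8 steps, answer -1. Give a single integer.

Answer: 1

Derivation:
Step 1: max=19/3, min=6, spread=1/3
  -> spread < 1/2 first at step 1
Step 2: max=751/120, min=6, spread=31/120
Step 3: max=11159/1800, min=1453/240, spread=523/3600
Step 4: max=333947/54000, min=14573/2400, spread=12109/108000
Step 5: max=9999311/1620000, min=1316117/216000, spread=256867/3240000
Step 6: max=599141311/97200000, min=39551431/6480000, spread=2934923/48600000
Step 7: max=8980196969/1458000000, min=396118231/64800000, spread=135073543/2916000000
Step 8: max=538443074629/87480000000, min=35684102879/5832000000, spread=795382861/21870000000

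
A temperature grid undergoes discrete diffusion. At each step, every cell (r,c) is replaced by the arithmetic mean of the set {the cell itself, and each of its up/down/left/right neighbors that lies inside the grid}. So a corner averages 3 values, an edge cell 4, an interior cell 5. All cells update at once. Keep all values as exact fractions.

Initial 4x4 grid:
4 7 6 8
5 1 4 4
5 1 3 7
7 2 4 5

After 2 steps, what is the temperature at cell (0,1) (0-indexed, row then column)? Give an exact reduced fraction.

Answer: 1181/240

Derivation:
Step 1: cell (0,1) = 9/2
Step 2: cell (0,1) = 1181/240
Full grid after step 2:
  163/36 1181/240 407/80 6
  1031/240 357/100 23/5 201/40
  919/240 89/25 361/100 589/120
  38/9 211/60 121/30 163/36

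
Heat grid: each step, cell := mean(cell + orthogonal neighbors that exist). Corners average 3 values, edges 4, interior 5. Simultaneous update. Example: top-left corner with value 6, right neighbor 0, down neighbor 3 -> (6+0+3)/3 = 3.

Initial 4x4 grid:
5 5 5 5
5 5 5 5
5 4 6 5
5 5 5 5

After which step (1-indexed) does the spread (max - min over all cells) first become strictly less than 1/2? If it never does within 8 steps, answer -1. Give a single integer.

Answer: 2

Derivation:
Step 1: max=21/4, min=19/4, spread=1/2
Step 2: max=31/6, min=29/6, spread=1/3
  -> spread < 1/2 first at step 2
Step 3: max=12289/2400, min=11711/2400, spread=289/1200
Step 4: max=109969/21600, min=106031/21600, spread=1969/10800
Step 5: max=10948849/2160000, min=10651151/2160000, spread=148849/1080000
Step 6: max=98259229/19440000, min=96140771/19440000, spread=1059229/9720000
Step 7: max=9805502809/1944000000, min=9634497191/1944000000, spread=85502809/972000000
Step 8: max=88092128389/17496000000, min=86867871611/17496000000, spread=612128389/8748000000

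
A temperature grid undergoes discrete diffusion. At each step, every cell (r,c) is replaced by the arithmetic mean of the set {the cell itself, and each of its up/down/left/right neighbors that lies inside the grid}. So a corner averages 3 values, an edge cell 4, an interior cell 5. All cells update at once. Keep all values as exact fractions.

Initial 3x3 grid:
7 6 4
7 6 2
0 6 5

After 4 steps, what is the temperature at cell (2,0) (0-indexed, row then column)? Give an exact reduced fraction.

Step 1: cell (2,0) = 13/3
Step 2: cell (2,0) = 163/36
Step 3: cell (2,0) = 10409/2160
Step 4: cell (2,0) = 628603/129600
Full grid after step 4:
  687053/129600 4446301/864000 13211/2700
  368473/72000 1764037/360000 4077551/864000
  628603/129600 4063051/864000 294239/64800

Answer: 628603/129600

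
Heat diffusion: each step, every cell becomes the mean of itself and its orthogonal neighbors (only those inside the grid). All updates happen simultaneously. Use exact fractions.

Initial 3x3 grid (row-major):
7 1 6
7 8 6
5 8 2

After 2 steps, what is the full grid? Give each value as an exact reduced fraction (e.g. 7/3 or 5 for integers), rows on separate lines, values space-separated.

Answer: 23/4 125/24 46/9
293/48 59/10 127/24
115/18 95/16 199/36

Derivation:
After step 1:
  5 11/2 13/3
  27/4 6 11/2
  20/3 23/4 16/3
After step 2:
  23/4 125/24 46/9
  293/48 59/10 127/24
  115/18 95/16 199/36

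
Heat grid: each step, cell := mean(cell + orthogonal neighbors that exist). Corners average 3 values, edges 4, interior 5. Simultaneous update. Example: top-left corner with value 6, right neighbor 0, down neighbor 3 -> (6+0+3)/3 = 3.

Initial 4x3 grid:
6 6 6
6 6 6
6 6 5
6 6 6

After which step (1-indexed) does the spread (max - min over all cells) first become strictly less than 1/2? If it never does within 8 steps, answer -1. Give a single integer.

Step 1: max=6, min=17/3, spread=1/3
  -> spread < 1/2 first at step 1
Step 2: max=6, min=689/120, spread=31/120
Step 3: max=6, min=6269/1080, spread=211/1080
Step 4: max=10753/1800, min=631103/108000, spread=14077/108000
Step 5: max=644317/108000, min=5691593/972000, spread=5363/48600
Step 6: max=357131/60000, min=171219191/29160000, spread=93859/1166400
Step 7: max=577863533/97200000, min=10287325519/1749600000, spread=4568723/69984000
Step 8: max=17314381111/2916000000, min=618075564371/104976000000, spread=8387449/167961600

Answer: 1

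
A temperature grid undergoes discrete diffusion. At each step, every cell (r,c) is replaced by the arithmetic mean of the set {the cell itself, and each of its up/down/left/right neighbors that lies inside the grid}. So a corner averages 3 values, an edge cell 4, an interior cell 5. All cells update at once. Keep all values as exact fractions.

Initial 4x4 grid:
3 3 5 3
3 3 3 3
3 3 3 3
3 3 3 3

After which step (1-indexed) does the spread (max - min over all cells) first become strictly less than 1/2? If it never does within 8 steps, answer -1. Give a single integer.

Step 1: max=11/3, min=3, spread=2/3
Step 2: max=211/60, min=3, spread=31/60
Step 3: max=1831/540, min=3, spread=211/540
  -> spread < 1/2 first at step 3
Step 4: max=178843/54000, min=3, spread=16843/54000
Step 5: max=1596643/486000, min=13579/4500, spread=130111/486000
Step 6: max=47382367/14580000, min=817159/270000, spread=3255781/14580000
Step 7: max=1412553691/437400000, min=821107/270000, spread=82360351/437400000
Step 8: max=42117316891/13122000000, min=148306441/48600000, spread=2074577821/13122000000

Answer: 3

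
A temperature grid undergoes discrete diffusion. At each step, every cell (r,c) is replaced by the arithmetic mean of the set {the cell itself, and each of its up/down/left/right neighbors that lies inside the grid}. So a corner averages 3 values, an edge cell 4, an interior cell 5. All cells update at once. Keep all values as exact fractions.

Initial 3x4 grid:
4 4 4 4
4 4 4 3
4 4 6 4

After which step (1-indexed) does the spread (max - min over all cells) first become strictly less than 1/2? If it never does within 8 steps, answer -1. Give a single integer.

Answer: 3

Derivation:
Step 1: max=9/2, min=11/3, spread=5/6
Step 2: max=263/60, min=137/36, spread=26/45
Step 3: max=847/200, min=8467/2160, spread=3403/10800
  -> spread < 1/2 first at step 3
Step 4: max=113173/27000, min=514289/129600, spread=144707/648000
Step 5: max=374089/90000, min=31194691/7776000, spread=5632993/38880000
Step 6: max=2790097/675000, min=1881297209/466560000, spread=236089187/2332800000
Step 7: max=1335613459/324000000, min=113360774731/27993600000, spread=10181140633/139968000000
Step 8: max=79932777431/19440000000, min=6818190344129/1679616000000, spread=440008129547/8398080000000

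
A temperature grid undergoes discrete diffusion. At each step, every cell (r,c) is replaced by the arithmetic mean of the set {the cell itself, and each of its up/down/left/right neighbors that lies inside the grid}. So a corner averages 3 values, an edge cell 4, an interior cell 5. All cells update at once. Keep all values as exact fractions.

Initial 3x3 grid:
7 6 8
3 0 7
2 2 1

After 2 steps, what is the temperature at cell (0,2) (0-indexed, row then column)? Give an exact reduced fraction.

Answer: 65/12

Derivation:
Step 1: cell (0,2) = 7
Step 2: cell (0,2) = 65/12
Full grid after step 2:
  163/36 1271/240 65/12
  107/30 171/50 269/60
  79/36 631/240 103/36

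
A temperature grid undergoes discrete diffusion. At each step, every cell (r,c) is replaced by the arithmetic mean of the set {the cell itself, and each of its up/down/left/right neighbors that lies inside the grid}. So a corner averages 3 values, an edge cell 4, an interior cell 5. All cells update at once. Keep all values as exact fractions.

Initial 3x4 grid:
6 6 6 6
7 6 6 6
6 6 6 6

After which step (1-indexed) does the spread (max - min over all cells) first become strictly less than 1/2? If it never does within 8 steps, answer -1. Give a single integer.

Answer: 1

Derivation:
Step 1: max=19/3, min=6, spread=1/3
  -> spread < 1/2 first at step 1
Step 2: max=1507/240, min=6, spread=67/240
Step 3: max=13397/2160, min=6, spread=437/2160
Step 4: max=5341531/864000, min=6009/1000, spread=29951/172800
Step 5: max=47871821/7776000, min=20329/3375, spread=206761/1555200
Step 6: max=19118595571/3110400000, min=32565671/5400000, spread=14430763/124416000
Step 7: max=1144851741689/186624000000, min=2609652727/432000000, spread=139854109/1492992000
Step 8: max=68607111890251/11197440000000, min=235131228977/38880000000, spread=7114543559/89579520000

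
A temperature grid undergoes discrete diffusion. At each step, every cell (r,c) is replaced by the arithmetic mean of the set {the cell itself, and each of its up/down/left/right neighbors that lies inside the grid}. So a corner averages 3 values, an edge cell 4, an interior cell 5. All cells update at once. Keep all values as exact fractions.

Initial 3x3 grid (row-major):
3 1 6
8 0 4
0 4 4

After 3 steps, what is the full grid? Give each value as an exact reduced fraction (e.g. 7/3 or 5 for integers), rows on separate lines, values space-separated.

After step 1:
  4 5/2 11/3
  11/4 17/5 7/2
  4 2 4
After step 2:
  37/12 407/120 29/9
  283/80 283/100 437/120
  35/12 67/20 19/6
After step 3:
  267/80 22549/7200 923/270
  4947/1600 20101/6000 23149/7200
  2353/720 3679/1200 1219/360

Answer: 267/80 22549/7200 923/270
4947/1600 20101/6000 23149/7200
2353/720 3679/1200 1219/360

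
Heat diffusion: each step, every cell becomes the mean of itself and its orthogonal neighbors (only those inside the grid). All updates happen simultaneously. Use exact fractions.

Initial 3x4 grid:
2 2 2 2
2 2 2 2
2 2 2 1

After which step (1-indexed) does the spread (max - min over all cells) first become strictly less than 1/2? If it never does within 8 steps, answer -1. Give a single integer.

Step 1: max=2, min=5/3, spread=1/3
  -> spread < 1/2 first at step 1
Step 2: max=2, min=31/18, spread=5/18
Step 3: max=2, min=391/216, spread=41/216
Step 4: max=2, min=47623/25920, spread=4217/25920
Step 5: max=14321/7200, min=2901251/1555200, spread=38417/311040
Step 6: max=285403/144000, min=175423789/93312000, spread=1903471/18662400
Step 7: max=8524241/4320000, min=10596450911/5598720000, spread=18038617/223948800
Step 8: max=764673241/388800000, min=638578217149/335923200000, spread=883978523/13436928000

Answer: 1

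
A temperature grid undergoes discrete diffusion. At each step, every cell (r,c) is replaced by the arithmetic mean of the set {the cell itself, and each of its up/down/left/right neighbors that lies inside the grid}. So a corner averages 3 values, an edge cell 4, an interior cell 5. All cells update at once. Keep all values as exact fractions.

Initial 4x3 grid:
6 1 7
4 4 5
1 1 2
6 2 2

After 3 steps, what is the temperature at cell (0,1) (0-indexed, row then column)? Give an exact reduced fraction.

Step 1: cell (0,1) = 9/2
Step 2: cell (0,1) = 31/8
Step 3: cell (0,1) = 1901/480
Full grid after step 3:
  1613/432 1901/480 857/216
  4973/1440 1361/400 2579/720
  1423/480 573/200 57/20
  199/72 2501/960 365/144

Answer: 1901/480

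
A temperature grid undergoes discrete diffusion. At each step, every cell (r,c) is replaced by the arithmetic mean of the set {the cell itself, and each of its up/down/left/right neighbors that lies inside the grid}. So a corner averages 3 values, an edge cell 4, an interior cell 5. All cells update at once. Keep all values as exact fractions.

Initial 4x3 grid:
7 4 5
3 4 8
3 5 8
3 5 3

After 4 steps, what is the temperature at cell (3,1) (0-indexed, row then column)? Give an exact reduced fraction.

Answer: 166381/36000

Derivation:
Step 1: cell (3,1) = 4
Step 2: cell (3,1) = 9/2
Step 3: cell (3,1) = 2699/600
Step 4: cell (3,1) = 166381/36000
Full grid after step 4:
  308413/64800 544033/108000 346663/64800
  989851/216000 111901/22500 1143601/216000
  951871/216000 35567/7500 1115621/216000
  276583/64800 166381/36000 320933/64800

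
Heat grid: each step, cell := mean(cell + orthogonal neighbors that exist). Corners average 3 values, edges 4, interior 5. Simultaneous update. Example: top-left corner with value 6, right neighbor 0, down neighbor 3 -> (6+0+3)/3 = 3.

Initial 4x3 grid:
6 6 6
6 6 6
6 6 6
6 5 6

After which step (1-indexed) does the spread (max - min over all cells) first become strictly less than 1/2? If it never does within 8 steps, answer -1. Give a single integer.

Answer: 1

Derivation:
Step 1: max=6, min=17/3, spread=1/3
  -> spread < 1/2 first at step 1
Step 2: max=6, min=1373/240, spread=67/240
Step 3: max=6, min=12523/2160, spread=437/2160
Step 4: max=5991/1000, min=5026469/864000, spread=29951/172800
Step 5: max=20171/3375, min=45440179/7776000, spread=206761/1555200
Step 6: max=32234329/5400000, min=18206204429/3110400000, spread=14430763/124416000
Step 7: max=2574347273/432000000, min=1094636258311/186624000000, spread=139854109/1492992000
Step 8: max=231428771023/38880000000, min=65762168109749/11197440000000, spread=7114543559/89579520000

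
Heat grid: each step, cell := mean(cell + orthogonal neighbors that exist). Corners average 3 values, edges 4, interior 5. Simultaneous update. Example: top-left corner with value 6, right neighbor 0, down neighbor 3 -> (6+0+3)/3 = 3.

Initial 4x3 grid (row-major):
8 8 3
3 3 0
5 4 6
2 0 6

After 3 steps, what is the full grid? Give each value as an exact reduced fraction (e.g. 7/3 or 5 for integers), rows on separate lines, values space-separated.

Answer: 10691/2160 11069/2400 4463/1080
31877/7200 8207/2000 6913/1800
26237/7200 21671/6000 4327/1200
7001/2160 6023/1800 211/60

Derivation:
After step 1:
  19/3 11/2 11/3
  19/4 18/5 3
  7/2 18/5 4
  7/3 3 4
After step 2:
  199/36 191/40 73/18
  1091/240 409/100 107/30
  851/240 177/50 73/20
  53/18 97/30 11/3
After step 3:
  10691/2160 11069/2400 4463/1080
  31877/7200 8207/2000 6913/1800
  26237/7200 21671/6000 4327/1200
  7001/2160 6023/1800 211/60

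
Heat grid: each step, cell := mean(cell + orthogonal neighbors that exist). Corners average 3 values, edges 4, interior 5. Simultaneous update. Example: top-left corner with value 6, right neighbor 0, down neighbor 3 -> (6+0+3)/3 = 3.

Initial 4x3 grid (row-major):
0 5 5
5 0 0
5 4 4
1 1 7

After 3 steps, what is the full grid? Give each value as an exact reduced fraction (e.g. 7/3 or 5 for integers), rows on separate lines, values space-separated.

Answer: 6383/2160 19861/7200 3139/1080
20321/7200 17953/6000 2587/900
22181/7200 8989/3000 1317/400
3259/1080 47317/14400 797/240

Derivation:
After step 1:
  10/3 5/2 10/3
  5/2 14/5 9/4
  15/4 14/5 15/4
  7/3 13/4 4
After step 2:
  25/9 359/120 97/36
  743/240 257/100 91/30
  683/240 327/100 16/5
  28/9 743/240 11/3
After step 3:
  6383/2160 19861/7200 3139/1080
  20321/7200 17953/6000 2587/900
  22181/7200 8989/3000 1317/400
  3259/1080 47317/14400 797/240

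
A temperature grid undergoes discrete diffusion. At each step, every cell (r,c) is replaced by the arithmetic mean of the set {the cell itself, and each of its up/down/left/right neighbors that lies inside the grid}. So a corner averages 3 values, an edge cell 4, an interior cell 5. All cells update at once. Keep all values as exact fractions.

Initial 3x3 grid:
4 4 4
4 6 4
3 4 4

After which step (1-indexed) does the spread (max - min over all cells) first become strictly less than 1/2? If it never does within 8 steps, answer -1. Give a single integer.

Step 1: max=9/2, min=11/3, spread=5/6
Step 2: max=219/50, min=73/18, spread=73/225
  -> spread < 1/2 first at step 2
Step 3: max=10313/2400, min=4397/1080, spread=4877/21600
Step 4: max=46279/10800, min=268999/64800, spread=347/2592
Step 5: max=2755163/648000, min=16165853/3888000, spread=2921/31104
Step 6: max=165129811/38880000, min=975396991/233280000, spread=24611/373248
Step 7: max=9876837167/2332800000, min=58613119877/13996800000, spread=207329/4478976
Step 8: max=591908631199/139968000000, min=3524160615319/839808000000, spread=1746635/53747712

Answer: 2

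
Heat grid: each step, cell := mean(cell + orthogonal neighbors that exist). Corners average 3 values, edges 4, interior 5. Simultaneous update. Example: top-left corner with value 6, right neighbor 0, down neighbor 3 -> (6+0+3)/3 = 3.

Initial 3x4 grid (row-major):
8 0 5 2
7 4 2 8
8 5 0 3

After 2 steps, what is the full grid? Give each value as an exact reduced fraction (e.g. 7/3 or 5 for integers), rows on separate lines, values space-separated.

Answer: 16/3 151/40 153/40 11/3
1321/240 453/100 159/50 973/240
53/9 1021/240 853/240 119/36

Derivation:
After step 1:
  5 17/4 9/4 5
  27/4 18/5 19/5 15/4
  20/3 17/4 5/2 11/3
After step 2:
  16/3 151/40 153/40 11/3
  1321/240 453/100 159/50 973/240
  53/9 1021/240 853/240 119/36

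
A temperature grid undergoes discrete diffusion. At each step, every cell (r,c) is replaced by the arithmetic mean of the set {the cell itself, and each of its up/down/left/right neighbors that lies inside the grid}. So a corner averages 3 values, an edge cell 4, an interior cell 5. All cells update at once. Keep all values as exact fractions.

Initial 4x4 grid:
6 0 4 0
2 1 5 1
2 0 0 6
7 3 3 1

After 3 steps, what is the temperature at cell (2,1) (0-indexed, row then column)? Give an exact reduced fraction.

Step 1: cell (2,1) = 6/5
Step 2: cell (2,1) = 58/25
Step 3: cell (2,1) = 2327/1000
Full grid after step 3:
  2693/1080 421/180 518/225 1213/540
  1789/720 6929/3000 817/375 2177/900
  1077/400 2327/1000 1837/750 526/225
  1027/360 206/75 2179/900 1427/540

Answer: 2327/1000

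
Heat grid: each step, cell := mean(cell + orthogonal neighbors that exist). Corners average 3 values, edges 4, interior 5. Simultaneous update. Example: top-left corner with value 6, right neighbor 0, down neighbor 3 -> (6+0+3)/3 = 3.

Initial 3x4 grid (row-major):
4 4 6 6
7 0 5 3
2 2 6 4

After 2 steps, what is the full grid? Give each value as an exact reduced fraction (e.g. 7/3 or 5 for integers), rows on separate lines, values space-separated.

After step 1:
  5 7/2 21/4 5
  13/4 18/5 4 9/2
  11/3 5/2 17/4 13/3
After step 2:
  47/12 347/80 71/16 59/12
  931/240 337/100 108/25 107/24
  113/36 841/240 181/48 157/36

Answer: 47/12 347/80 71/16 59/12
931/240 337/100 108/25 107/24
113/36 841/240 181/48 157/36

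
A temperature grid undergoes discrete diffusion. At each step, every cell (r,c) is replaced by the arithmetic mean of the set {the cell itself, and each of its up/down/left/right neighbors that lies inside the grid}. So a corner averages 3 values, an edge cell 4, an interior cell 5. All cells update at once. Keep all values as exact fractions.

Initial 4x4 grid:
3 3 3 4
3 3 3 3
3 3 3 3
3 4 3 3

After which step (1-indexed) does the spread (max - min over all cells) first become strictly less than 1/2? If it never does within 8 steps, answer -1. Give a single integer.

Answer: 1

Derivation:
Step 1: max=10/3, min=3, spread=1/3
  -> spread < 1/2 first at step 1
Step 2: max=59/18, min=3, spread=5/18
Step 3: max=3451/1080, min=145/48, spread=377/2160
Step 4: max=20483/6480, min=7301/2400, spread=7703/64800
Step 5: max=3054643/972000, min=660301/216000, spread=166577/1944000
Step 6: max=91250347/29160000, min=19893071/6480000, spread=692611/11664000
Step 7: max=2731832281/874800000, min=13299601/4320000, spread=77326157/1749600000
Step 8: max=136446732959/43740000000, min=17995488103/5832000000, spread=2961144373/87480000000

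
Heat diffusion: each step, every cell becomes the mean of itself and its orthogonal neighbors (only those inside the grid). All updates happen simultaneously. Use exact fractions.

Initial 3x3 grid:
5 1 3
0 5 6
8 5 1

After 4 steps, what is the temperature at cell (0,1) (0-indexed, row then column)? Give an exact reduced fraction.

Step 1: cell (0,1) = 7/2
Step 2: cell (0,1) = 367/120
Step 3: cell (0,1) = 25019/7200
Step 4: cell (0,1) = 1497043/432000
Full grid after step 4:
  38309/10800 1497043/432000 462283/129600
  1609543/432000 684541/180000 3210461/864000
  523483/129600 3435461/864000 28781/7200

Answer: 1497043/432000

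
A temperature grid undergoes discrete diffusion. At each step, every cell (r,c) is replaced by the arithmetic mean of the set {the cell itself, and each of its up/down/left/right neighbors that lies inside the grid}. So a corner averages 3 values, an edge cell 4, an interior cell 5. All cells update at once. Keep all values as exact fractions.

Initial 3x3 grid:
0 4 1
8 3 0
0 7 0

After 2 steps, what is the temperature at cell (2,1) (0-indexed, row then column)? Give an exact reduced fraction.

Step 1: cell (2,1) = 5/2
Step 2: cell (2,1) = 427/120
Full grid after step 2:
  35/12 181/60 14/9
  323/80 253/100 47/20
  41/12 427/120 35/18

Answer: 427/120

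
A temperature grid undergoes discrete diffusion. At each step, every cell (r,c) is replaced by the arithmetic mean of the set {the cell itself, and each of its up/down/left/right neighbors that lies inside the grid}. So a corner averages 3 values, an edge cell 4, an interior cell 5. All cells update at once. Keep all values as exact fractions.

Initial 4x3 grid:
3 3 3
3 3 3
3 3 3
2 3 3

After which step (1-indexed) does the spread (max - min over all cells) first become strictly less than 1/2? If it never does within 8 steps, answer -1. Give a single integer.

Step 1: max=3, min=8/3, spread=1/3
  -> spread < 1/2 first at step 1
Step 2: max=3, min=49/18, spread=5/18
Step 3: max=3, min=607/216, spread=41/216
Step 4: max=3, min=73543/25920, spread=4217/25920
Step 5: max=21521/7200, min=4456451/1555200, spread=38417/311040
Step 6: max=429403/144000, min=268735789/93312000, spread=1903471/18662400
Step 7: max=12844241/4320000, min=16195170911/5598720000, spread=18038617/223948800
Step 8: max=1153473241/388800000, min=974501417149/335923200000, spread=883978523/13436928000

Answer: 1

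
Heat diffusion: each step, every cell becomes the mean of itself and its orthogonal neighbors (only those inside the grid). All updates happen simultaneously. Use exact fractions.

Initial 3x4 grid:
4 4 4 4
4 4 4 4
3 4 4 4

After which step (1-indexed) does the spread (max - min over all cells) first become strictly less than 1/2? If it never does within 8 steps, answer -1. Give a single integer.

Answer: 1

Derivation:
Step 1: max=4, min=11/3, spread=1/3
  -> spread < 1/2 first at step 1
Step 2: max=4, min=67/18, spread=5/18
Step 3: max=4, min=823/216, spread=41/216
Step 4: max=4, min=99463/25920, spread=4217/25920
Step 5: max=28721/7200, min=6011651/1555200, spread=38417/311040
Step 6: max=573403/144000, min=362047789/93312000, spread=1903471/18662400
Step 7: max=17164241/4320000, min=21793890911/5598720000, spread=18038617/223948800
Step 8: max=1542273241/388800000, min=1310424617149/335923200000, spread=883978523/13436928000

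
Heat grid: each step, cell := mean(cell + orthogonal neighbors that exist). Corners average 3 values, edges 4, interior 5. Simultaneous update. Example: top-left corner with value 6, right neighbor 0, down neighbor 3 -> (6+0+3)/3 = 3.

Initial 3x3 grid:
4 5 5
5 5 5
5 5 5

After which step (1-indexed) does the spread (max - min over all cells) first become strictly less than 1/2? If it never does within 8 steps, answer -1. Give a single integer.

Step 1: max=5, min=14/3, spread=1/3
  -> spread < 1/2 first at step 1
Step 2: max=5, min=85/18, spread=5/18
Step 3: max=5, min=1039/216, spread=41/216
Step 4: max=1789/360, min=62669/12960, spread=347/2592
Step 5: max=17843/3600, min=3781063/777600, spread=2921/31104
Step 6: max=2134517/432000, min=227451461/46656000, spread=24611/373248
Step 7: max=47943259/9720000, min=13678077967/2799360000, spread=207329/4478976
Step 8: max=2553198401/518400000, min=821778047549/167961600000, spread=1746635/53747712

Answer: 1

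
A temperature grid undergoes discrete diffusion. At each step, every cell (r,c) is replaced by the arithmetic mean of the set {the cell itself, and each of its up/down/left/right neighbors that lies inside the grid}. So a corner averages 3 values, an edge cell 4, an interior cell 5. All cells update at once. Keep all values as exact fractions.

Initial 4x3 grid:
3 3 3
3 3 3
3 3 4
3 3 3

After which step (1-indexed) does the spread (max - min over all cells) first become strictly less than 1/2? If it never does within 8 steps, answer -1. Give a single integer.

Step 1: max=10/3, min=3, spread=1/3
  -> spread < 1/2 first at step 1
Step 2: max=391/120, min=3, spread=31/120
Step 3: max=3451/1080, min=3, spread=211/1080
Step 4: max=340897/108000, min=5447/1800, spread=14077/108000
Step 5: max=3056407/972000, min=327683/108000, spread=5363/48600
Step 6: max=91220809/29160000, min=182869/60000, spread=93859/1166400
Step 7: max=5459074481/1749600000, min=296936467/97200000, spread=4568723/69984000
Step 8: max=326708435629/104976000000, min=8929618889/2916000000, spread=8387449/167961600

Answer: 1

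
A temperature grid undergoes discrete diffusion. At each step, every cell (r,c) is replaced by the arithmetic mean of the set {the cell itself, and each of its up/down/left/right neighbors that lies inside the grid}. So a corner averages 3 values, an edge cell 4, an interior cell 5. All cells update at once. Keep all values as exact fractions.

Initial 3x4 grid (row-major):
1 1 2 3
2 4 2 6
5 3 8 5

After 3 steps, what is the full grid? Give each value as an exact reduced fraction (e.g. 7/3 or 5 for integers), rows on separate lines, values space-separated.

After step 1:
  4/3 2 2 11/3
  3 12/5 22/5 4
  10/3 5 9/2 19/3
After step 2:
  19/9 29/15 181/60 29/9
  151/60 84/25 173/50 23/5
  34/9 457/120 607/120 89/18
After step 3:
  1181/540 9379/3600 10469/3600 1951/540
  10589/3600 9047/3000 3899/1000 1217/300
  3637/1080 3601/900 1943/450 5257/1080

Answer: 1181/540 9379/3600 10469/3600 1951/540
10589/3600 9047/3000 3899/1000 1217/300
3637/1080 3601/900 1943/450 5257/1080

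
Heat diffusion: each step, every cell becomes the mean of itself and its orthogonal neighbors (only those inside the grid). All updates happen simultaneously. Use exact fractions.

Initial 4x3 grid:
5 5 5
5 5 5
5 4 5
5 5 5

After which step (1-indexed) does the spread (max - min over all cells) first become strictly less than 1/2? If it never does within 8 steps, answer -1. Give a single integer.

Answer: 1

Derivation:
Step 1: max=5, min=19/4, spread=1/4
  -> spread < 1/2 first at step 1
Step 2: max=5, min=477/100, spread=23/100
Step 3: max=1987/400, min=23189/4800, spread=131/960
Step 4: max=35609/7200, min=209449/43200, spread=841/8640
Step 5: max=7106627/1440000, min=83857949/17280000, spread=56863/691200
Step 6: max=63810457/12960000, min=756065659/155520000, spread=386393/6220800
Step 7: max=25499641187/5184000000, min=302646276869/62208000000, spread=26795339/497664000
Step 8: max=1528113850333/311040000000, min=18178584285871/3732480000000, spread=254051069/5971968000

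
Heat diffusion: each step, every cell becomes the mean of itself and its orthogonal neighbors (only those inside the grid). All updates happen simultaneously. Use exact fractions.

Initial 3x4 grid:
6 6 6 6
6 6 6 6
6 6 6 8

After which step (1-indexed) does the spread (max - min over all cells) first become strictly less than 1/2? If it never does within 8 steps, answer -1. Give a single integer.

Answer: 3

Derivation:
Step 1: max=20/3, min=6, spread=2/3
Step 2: max=59/9, min=6, spread=5/9
Step 3: max=689/108, min=6, spread=41/108
  -> spread < 1/2 first at step 3
Step 4: max=81977/12960, min=6, spread=4217/12960
Step 5: max=4874749/777600, min=21679/3600, spread=38417/155520
Step 6: max=291136211/46656000, min=434597/72000, spread=1903471/9331200
Step 7: max=17397149089/2799360000, min=13075759/2160000, spread=18038617/111974400
Step 8: max=1041037782851/167961600000, min=1179326759/194400000, spread=883978523/6718464000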